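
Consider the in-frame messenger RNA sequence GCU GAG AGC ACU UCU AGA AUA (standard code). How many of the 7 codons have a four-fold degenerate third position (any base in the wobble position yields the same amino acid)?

3

Codon 1 GCU (Ala): third position 4-fold.
Codon 2 GAG (Glu): third position 2-fold.
Codon 3 AGC (Ser): third position 2-fold.
Codon 4 ACU (Thr): third position 4-fold.
Codon 5 UCU (Ser): third position 4-fold.
Codon 6 AGA (Arg): third position 2-fold.
Codon 7 AUA (Ile): third position 3-fold.
Four-fold degenerate third positions: 3.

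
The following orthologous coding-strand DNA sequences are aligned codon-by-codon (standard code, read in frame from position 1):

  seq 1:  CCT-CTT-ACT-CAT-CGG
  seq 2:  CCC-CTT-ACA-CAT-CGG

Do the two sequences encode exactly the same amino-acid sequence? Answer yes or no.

yes

Codon 1: CCT Pro / CCC Pro — synonymous.
Codon 2: CTT Leu / CTT Leu — identical.
Codon 3: ACT Thr / ACA Thr — synonymous.
Codon 4: CAT His / CAT His — identical.
Codon 5: CGG Arg / CGG Arg — identical.
Nonsynonymous differences: 0 → same protein.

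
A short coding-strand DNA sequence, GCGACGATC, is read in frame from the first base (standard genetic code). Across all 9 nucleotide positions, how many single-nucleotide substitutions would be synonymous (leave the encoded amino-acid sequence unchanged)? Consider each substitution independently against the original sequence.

Codon 1 (GCG, Ala): 3 synonymous substitutions.
Codon 2 (ACG, Thr): 3 synonymous substitutions.
Codon 3 (ATC, Ile): 2 synonymous substitutions.
Total: 3 + 3 + 2 = 8.

8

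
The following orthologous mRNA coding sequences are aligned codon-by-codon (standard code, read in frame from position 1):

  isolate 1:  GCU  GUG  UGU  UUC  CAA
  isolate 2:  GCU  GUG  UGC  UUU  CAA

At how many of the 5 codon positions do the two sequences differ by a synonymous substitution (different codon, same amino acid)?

Codon 1: GCU Ala / GCU Ala — identical.
Codon 2: GUG Val / GUG Val — identical.
Codon 3: UGU Cys / UGC Cys — synonymous.
Codon 4: UUC Phe / UUU Phe — synonymous.
Codon 5: CAA Gln / CAA Gln — identical.
Synonymous differences: 2.

2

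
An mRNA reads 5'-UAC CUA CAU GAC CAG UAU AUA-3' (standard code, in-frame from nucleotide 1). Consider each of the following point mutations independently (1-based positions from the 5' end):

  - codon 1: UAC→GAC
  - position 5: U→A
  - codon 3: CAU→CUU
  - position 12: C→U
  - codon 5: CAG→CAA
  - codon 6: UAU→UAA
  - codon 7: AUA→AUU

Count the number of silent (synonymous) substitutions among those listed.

Codon 1: UAC (Tyr) → GAC (Asp) — missense.
Codon 2: CUA (Leu) → CAA (Gln) — missense.
Codon 3: CAU (His) → CUU (Leu) — missense.
Codon 4: GAC (Asp) → GAU (Asp) — synonymous.
Codon 5: CAG (Gln) → CAA (Gln) — synonymous.
Codon 6: UAU (Tyr) → UAA (Stop) — nonsense.
Codon 7: AUA (Ile) → AUU (Ile) — synonymous.
Synonymous: 3 of 7.

3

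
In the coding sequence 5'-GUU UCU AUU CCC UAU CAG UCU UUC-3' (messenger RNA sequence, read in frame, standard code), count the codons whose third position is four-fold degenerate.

Codon 1 GUU (Val): third position 4-fold.
Codon 2 UCU (Ser): third position 4-fold.
Codon 3 AUU (Ile): third position 3-fold.
Codon 4 CCC (Pro): third position 4-fold.
Codon 5 UAU (Tyr): third position 2-fold.
Codon 6 CAG (Gln): third position 2-fold.
Codon 7 UCU (Ser): third position 4-fold.
Codon 8 UUC (Phe): third position 2-fold.
Four-fold degenerate third positions: 4.

4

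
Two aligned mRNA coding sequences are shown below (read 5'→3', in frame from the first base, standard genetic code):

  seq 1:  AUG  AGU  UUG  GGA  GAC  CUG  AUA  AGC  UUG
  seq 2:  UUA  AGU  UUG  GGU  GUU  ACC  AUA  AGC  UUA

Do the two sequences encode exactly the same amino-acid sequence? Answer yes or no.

no

Codon 1: AUG Met / UUA Leu — nonsynonymous.
Codon 2: AGU Ser / AGU Ser — identical.
Codon 3: UUG Leu / UUG Leu — identical.
Codon 4: GGA Gly / GGU Gly — synonymous.
Codon 5: GAC Asp / GUU Val — nonsynonymous.
Codon 6: CUG Leu / ACC Thr — nonsynonymous.
Codon 7: AUA Ile / AUA Ile — identical.
Codon 8: AGC Ser / AGC Ser — identical.
Codon 9: UUG Leu / UUA Leu — synonymous.
Nonsynonymous differences: 3 → different protein.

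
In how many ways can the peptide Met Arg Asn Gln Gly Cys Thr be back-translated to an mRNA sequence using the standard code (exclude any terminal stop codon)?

768

Met: 1 codon.
Arg: 6 codons.
Asn: 2 codons.
Gln: 2 codons.
Gly: 4 codons.
Cys: 2 codons.
Thr: 4 codons.
1 × 6 × 2 × 2 × 4 × 2 × 4 = 768.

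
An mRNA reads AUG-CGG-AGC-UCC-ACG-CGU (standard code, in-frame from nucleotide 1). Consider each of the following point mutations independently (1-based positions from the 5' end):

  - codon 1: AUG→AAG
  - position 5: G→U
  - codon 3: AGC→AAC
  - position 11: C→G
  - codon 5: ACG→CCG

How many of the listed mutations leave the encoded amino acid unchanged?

0

Codon 1: AUG (Met) → AAG (Lys) — missense.
Codon 2: CGG (Arg) → CUG (Leu) — missense.
Codon 3: AGC (Ser) → AAC (Asn) — missense.
Codon 4: UCC (Ser) → UGC (Cys) — missense.
Codon 5: ACG (Thr) → CCG (Pro) — missense.
Synonymous: 0 of 5.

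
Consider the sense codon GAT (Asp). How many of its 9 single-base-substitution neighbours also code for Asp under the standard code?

Position 1: none → 0 synonymous.
Position 2: none → 0 synonymous.
Position 3: GAC → 1 synonymous.
Total: 0 + 0 + 1 = 1.

1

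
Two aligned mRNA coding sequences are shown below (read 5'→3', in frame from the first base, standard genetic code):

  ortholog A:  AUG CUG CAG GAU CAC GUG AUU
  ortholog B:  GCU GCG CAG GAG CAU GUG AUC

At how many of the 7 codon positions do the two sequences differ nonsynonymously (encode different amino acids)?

3

Codon 1: AUG Met / GCU Ala — nonsynonymous.
Codon 2: CUG Leu / GCG Ala — nonsynonymous.
Codon 3: CAG Gln / CAG Gln — identical.
Codon 4: GAU Asp / GAG Glu — nonsynonymous.
Codon 5: CAC His / CAU His — synonymous.
Codon 6: GUG Val / GUG Val — identical.
Codon 7: AUU Ile / AUC Ile — synonymous.
Nonsynonymous differences: 3.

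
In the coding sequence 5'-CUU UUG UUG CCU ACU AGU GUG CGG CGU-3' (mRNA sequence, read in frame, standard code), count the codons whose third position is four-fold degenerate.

Codon 1 CUU (Leu): third position 4-fold.
Codon 2 UUG (Leu): third position 2-fold.
Codon 3 UUG (Leu): third position 2-fold.
Codon 4 CCU (Pro): third position 4-fold.
Codon 5 ACU (Thr): third position 4-fold.
Codon 6 AGU (Ser): third position 2-fold.
Codon 7 GUG (Val): third position 4-fold.
Codon 8 CGG (Arg): third position 4-fold.
Codon 9 CGU (Arg): third position 4-fold.
Four-fold degenerate third positions: 6.

6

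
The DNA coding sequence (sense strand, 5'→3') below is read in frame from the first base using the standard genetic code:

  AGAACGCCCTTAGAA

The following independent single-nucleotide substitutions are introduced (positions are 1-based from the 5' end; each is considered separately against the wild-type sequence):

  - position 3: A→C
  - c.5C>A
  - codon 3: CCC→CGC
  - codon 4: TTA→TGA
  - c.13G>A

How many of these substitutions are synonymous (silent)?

0

Codon 1: AGA (Arg) → AGC (Ser) — missense.
Codon 2: ACG (Thr) → AAG (Lys) — missense.
Codon 3: CCC (Pro) → CGC (Arg) — missense.
Codon 4: TTA (Leu) → TGA (Stop) — nonsense.
Codon 5: GAA (Glu) → AAA (Lys) — missense.
Synonymous: 0 of 5.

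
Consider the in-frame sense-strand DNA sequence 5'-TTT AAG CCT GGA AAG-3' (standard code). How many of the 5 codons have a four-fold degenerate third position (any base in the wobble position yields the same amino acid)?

2

Codon 1 TTT (Phe): third position 2-fold.
Codon 2 AAG (Lys): third position 2-fold.
Codon 3 CCT (Pro): third position 4-fold.
Codon 4 GGA (Gly): third position 4-fold.
Codon 5 AAG (Lys): third position 2-fold.
Four-fold degenerate third positions: 2.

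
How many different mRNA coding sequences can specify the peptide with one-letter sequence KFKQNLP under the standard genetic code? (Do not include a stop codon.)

768

Lys: 2 codons.
Phe: 2 codons.
Lys: 2 codons.
Gln: 2 codons.
Asn: 2 codons.
Leu: 6 codons.
Pro: 4 codons.
2 × 2 × 2 × 2 × 2 × 6 × 4 = 768.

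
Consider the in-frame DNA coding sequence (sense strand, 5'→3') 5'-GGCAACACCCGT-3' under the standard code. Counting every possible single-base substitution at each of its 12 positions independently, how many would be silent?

Codon 1 (GGC, Gly): 3 synonymous substitutions.
Codon 2 (AAC, Asn): 1 synonymous substitution.
Codon 3 (ACC, Thr): 3 synonymous substitutions.
Codon 4 (CGT, Arg): 3 synonymous substitutions.
Total: 3 + 1 + 3 + 3 = 10.

10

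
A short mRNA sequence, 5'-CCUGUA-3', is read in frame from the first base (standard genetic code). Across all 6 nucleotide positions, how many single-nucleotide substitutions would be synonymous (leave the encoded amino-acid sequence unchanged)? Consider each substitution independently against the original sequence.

6

Codon 1 (CCU, Pro): 3 synonymous substitutions.
Codon 2 (GUA, Val): 3 synonymous substitutions.
Total: 3 + 3 = 6.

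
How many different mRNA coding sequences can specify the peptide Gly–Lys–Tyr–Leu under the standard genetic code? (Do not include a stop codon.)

96

Gly: 4 codons.
Lys: 2 codons.
Tyr: 2 codons.
Leu: 6 codons.
4 × 2 × 2 × 6 = 96.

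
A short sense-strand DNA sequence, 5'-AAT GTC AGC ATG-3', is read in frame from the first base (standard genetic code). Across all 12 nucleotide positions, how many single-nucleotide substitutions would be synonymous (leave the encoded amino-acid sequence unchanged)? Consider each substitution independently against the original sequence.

Codon 1 (AAT, Asn): 1 synonymous substitution.
Codon 2 (GTC, Val): 3 synonymous substitutions.
Codon 3 (AGC, Ser): 1 synonymous substitution.
Codon 4 (ATG, Met): 0 synonymous substitutions.
Total: 1 + 3 + 1 + 0 = 5.

5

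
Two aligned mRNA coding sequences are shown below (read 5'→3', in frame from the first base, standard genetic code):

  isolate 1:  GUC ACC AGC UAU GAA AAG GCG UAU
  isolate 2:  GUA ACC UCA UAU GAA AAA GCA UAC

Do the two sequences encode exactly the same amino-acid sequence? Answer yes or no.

yes

Codon 1: GUC Val / GUA Val — synonymous.
Codon 2: ACC Thr / ACC Thr — identical.
Codon 3: AGC Ser / UCA Ser — synonymous.
Codon 4: UAU Tyr / UAU Tyr — identical.
Codon 5: GAA Glu / GAA Glu — identical.
Codon 6: AAG Lys / AAA Lys — synonymous.
Codon 7: GCG Ala / GCA Ala — synonymous.
Codon 8: UAU Tyr / UAC Tyr — synonymous.
Nonsynonymous differences: 0 → same protein.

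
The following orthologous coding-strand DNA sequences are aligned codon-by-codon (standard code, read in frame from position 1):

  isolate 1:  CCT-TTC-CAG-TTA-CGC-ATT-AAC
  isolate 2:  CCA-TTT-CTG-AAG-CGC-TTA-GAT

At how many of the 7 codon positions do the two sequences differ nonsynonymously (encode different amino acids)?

4

Codon 1: CCT Pro / CCA Pro — synonymous.
Codon 2: TTC Phe / TTT Phe — synonymous.
Codon 3: CAG Gln / CTG Leu — nonsynonymous.
Codon 4: TTA Leu / AAG Lys — nonsynonymous.
Codon 5: CGC Arg / CGC Arg — identical.
Codon 6: ATT Ile / TTA Leu — nonsynonymous.
Codon 7: AAC Asn / GAT Asp — nonsynonymous.
Nonsynonymous differences: 4.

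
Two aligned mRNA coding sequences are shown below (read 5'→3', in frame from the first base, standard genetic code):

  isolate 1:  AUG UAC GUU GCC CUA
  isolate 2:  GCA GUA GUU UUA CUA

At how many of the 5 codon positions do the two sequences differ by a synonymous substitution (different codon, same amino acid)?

0

Codon 1: AUG Met / GCA Ala — nonsynonymous.
Codon 2: UAC Tyr / GUA Val — nonsynonymous.
Codon 3: GUU Val / GUU Val — identical.
Codon 4: GCC Ala / UUA Leu — nonsynonymous.
Codon 5: CUA Leu / CUA Leu — identical.
Synonymous differences: 0.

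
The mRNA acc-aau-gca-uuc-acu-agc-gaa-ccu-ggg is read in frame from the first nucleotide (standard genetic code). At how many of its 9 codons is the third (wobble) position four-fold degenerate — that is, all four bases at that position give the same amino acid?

5

Codon 1 ACC (Thr): third position 4-fold.
Codon 2 AAU (Asn): third position 2-fold.
Codon 3 GCA (Ala): third position 4-fold.
Codon 4 UUC (Phe): third position 2-fold.
Codon 5 ACU (Thr): third position 4-fold.
Codon 6 AGC (Ser): third position 2-fold.
Codon 7 GAA (Glu): third position 2-fold.
Codon 8 CCU (Pro): third position 4-fold.
Codon 9 GGG (Gly): third position 4-fold.
Four-fold degenerate third positions: 5.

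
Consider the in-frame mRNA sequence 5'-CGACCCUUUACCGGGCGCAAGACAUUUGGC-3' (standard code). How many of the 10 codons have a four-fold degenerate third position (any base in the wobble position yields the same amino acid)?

7

Codon 1 CGA (Arg): third position 4-fold.
Codon 2 CCC (Pro): third position 4-fold.
Codon 3 UUU (Phe): third position 2-fold.
Codon 4 ACC (Thr): third position 4-fold.
Codon 5 GGG (Gly): third position 4-fold.
Codon 6 CGC (Arg): third position 4-fold.
Codon 7 AAG (Lys): third position 2-fold.
Codon 8 ACA (Thr): third position 4-fold.
Codon 9 UUU (Phe): third position 2-fold.
Codon 10 GGC (Gly): third position 4-fold.
Four-fold degenerate third positions: 7.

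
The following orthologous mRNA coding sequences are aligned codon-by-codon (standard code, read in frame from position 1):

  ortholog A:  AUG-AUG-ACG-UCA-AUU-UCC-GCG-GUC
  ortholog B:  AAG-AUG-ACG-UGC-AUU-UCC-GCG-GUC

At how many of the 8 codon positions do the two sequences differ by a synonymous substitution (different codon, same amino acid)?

0

Codon 1: AUG Met / AAG Lys — nonsynonymous.
Codon 2: AUG Met / AUG Met — identical.
Codon 3: ACG Thr / ACG Thr — identical.
Codon 4: UCA Ser / UGC Cys — nonsynonymous.
Codon 5: AUU Ile / AUU Ile — identical.
Codon 6: UCC Ser / UCC Ser — identical.
Codon 7: GCG Ala / GCG Ala — identical.
Codon 8: GUC Val / GUC Val — identical.
Synonymous differences: 0.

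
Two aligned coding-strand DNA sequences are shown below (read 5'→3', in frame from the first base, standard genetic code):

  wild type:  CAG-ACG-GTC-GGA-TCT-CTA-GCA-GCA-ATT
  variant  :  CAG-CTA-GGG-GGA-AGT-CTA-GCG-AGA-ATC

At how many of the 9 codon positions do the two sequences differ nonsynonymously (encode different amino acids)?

3

Codon 1: CAG Gln / CAG Gln — identical.
Codon 2: ACG Thr / CTA Leu — nonsynonymous.
Codon 3: GTC Val / GGG Gly — nonsynonymous.
Codon 4: GGA Gly / GGA Gly — identical.
Codon 5: TCT Ser / AGT Ser — synonymous.
Codon 6: CTA Leu / CTA Leu — identical.
Codon 7: GCA Ala / GCG Ala — synonymous.
Codon 8: GCA Ala / AGA Arg — nonsynonymous.
Codon 9: ATT Ile / ATC Ile — synonymous.
Nonsynonymous differences: 3.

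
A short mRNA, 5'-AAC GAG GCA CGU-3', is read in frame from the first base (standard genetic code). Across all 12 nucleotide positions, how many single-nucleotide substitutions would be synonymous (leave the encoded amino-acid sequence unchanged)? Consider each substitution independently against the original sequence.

Codon 1 (AAC, Asn): 1 synonymous substitution.
Codon 2 (GAG, Glu): 1 synonymous substitution.
Codon 3 (GCA, Ala): 3 synonymous substitutions.
Codon 4 (CGU, Arg): 3 synonymous substitutions.
Total: 1 + 1 + 3 + 3 = 8.

8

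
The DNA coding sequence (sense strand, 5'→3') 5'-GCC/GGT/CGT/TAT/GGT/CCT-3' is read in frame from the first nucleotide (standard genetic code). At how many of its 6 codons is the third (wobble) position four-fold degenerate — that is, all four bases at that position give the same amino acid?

5

Codon 1 GCC (Ala): third position 4-fold.
Codon 2 GGT (Gly): third position 4-fold.
Codon 3 CGT (Arg): third position 4-fold.
Codon 4 TAT (Tyr): third position 2-fold.
Codon 5 GGT (Gly): third position 4-fold.
Codon 6 CCT (Pro): third position 4-fold.
Four-fold degenerate third positions: 5.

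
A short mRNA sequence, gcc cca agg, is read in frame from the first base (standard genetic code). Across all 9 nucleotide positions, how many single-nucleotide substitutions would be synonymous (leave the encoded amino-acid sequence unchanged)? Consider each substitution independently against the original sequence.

8

Codon 1 (GCC, Ala): 3 synonymous substitutions.
Codon 2 (CCA, Pro): 3 synonymous substitutions.
Codon 3 (AGG, Arg): 2 synonymous substitutions.
Total: 3 + 3 + 2 = 8.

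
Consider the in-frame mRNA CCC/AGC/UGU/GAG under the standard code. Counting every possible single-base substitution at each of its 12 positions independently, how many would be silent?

Codon 1 (CCC, Pro): 3 synonymous substitutions.
Codon 2 (AGC, Ser): 1 synonymous substitution.
Codon 3 (UGU, Cys): 1 synonymous substitution.
Codon 4 (GAG, Glu): 1 synonymous substitution.
Total: 3 + 1 + 1 + 1 = 6.

6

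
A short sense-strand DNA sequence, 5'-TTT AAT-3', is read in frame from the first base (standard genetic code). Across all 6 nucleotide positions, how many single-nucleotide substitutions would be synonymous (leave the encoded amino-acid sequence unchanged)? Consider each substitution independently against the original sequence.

2

Codon 1 (TTT, Phe): 1 synonymous substitution.
Codon 2 (AAT, Asn): 1 synonymous substitution.
Total: 1 + 1 = 2.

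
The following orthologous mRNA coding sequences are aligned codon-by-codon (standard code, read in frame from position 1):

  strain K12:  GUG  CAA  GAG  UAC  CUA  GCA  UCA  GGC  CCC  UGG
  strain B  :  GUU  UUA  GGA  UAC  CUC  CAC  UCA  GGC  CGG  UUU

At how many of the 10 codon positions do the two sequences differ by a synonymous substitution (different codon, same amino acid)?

Codon 1: GUG Val / GUU Val — synonymous.
Codon 2: CAA Gln / UUA Leu — nonsynonymous.
Codon 3: GAG Glu / GGA Gly — nonsynonymous.
Codon 4: UAC Tyr / UAC Tyr — identical.
Codon 5: CUA Leu / CUC Leu — synonymous.
Codon 6: GCA Ala / CAC His — nonsynonymous.
Codon 7: UCA Ser / UCA Ser — identical.
Codon 8: GGC Gly / GGC Gly — identical.
Codon 9: CCC Pro / CGG Arg — nonsynonymous.
Codon 10: UGG Trp / UUU Phe — nonsynonymous.
Synonymous differences: 2.

2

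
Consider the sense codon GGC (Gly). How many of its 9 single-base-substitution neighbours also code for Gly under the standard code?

3

Position 1: none → 0 synonymous.
Position 2: none → 0 synonymous.
Position 3: GGU, GGA, GGG → 3 synonymous.
Total: 0 + 0 + 3 = 3.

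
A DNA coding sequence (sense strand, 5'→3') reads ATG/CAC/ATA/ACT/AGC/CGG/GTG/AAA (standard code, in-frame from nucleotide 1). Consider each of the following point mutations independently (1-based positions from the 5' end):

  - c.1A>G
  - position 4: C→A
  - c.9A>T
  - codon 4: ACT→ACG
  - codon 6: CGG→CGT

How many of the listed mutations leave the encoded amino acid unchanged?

Codon 1: ATG (Met) → GTG (Val) — missense.
Codon 2: CAC (His) → AAC (Asn) — missense.
Codon 3: ATA (Ile) → ATT (Ile) — synonymous.
Codon 4: ACT (Thr) → ACG (Thr) — synonymous.
Codon 6: CGG (Arg) → CGT (Arg) — synonymous.
Synonymous: 3 of 5.

3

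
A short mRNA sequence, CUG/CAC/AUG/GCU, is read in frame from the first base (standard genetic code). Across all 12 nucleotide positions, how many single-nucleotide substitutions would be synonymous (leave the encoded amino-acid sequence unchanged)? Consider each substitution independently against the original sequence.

8

Codon 1 (CUG, Leu): 4 synonymous substitutions.
Codon 2 (CAC, His): 1 synonymous substitution.
Codon 3 (AUG, Met): 0 synonymous substitutions.
Codon 4 (GCU, Ala): 3 synonymous substitutions.
Total: 4 + 1 + 0 + 3 = 8.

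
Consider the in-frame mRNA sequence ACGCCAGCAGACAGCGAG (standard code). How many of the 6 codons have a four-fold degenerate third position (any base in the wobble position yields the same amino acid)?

3

Codon 1 ACG (Thr): third position 4-fold.
Codon 2 CCA (Pro): third position 4-fold.
Codon 3 GCA (Ala): third position 4-fold.
Codon 4 GAC (Asp): third position 2-fold.
Codon 5 AGC (Ser): third position 2-fold.
Codon 6 GAG (Glu): third position 2-fold.
Four-fold degenerate third positions: 3.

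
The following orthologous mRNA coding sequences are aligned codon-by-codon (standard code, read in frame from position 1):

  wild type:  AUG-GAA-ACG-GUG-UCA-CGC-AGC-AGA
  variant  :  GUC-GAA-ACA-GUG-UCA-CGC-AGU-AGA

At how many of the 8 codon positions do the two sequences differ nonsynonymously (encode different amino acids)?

Codon 1: AUG Met / GUC Val — nonsynonymous.
Codon 2: GAA Glu / GAA Glu — identical.
Codon 3: ACG Thr / ACA Thr — synonymous.
Codon 4: GUG Val / GUG Val — identical.
Codon 5: UCA Ser / UCA Ser — identical.
Codon 6: CGC Arg / CGC Arg — identical.
Codon 7: AGC Ser / AGU Ser — synonymous.
Codon 8: AGA Arg / AGA Arg — identical.
Nonsynonymous differences: 1.

1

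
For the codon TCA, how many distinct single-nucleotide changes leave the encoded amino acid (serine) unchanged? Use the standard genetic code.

Position 1: none → 0 synonymous.
Position 2: none → 0 synonymous.
Position 3: TCT, TCC, TCG → 3 synonymous.
Total: 0 + 0 + 3 = 3.

3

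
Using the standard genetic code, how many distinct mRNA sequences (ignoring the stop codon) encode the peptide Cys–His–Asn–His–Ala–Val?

256

Cys: 2 codons.
His: 2 codons.
Asn: 2 codons.
His: 2 codons.
Ala: 4 codons.
Val: 4 codons.
2 × 2 × 2 × 2 × 4 × 4 = 256.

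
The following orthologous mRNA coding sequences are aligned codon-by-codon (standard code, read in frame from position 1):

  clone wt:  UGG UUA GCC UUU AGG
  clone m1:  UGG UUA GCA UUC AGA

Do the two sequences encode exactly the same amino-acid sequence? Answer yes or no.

yes

Codon 1: UGG Trp / UGG Trp — identical.
Codon 2: UUA Leu / UUA Leu — identical.
Codon 3: GCC Ala / GCA Ala — synonymous.
Codon 4: UUU Phe / UUC Phe — synonymous.
Codon 5: AGG Arg / AGA Arg — synonymous.
Nonsynonymous differences: 0 → same protein.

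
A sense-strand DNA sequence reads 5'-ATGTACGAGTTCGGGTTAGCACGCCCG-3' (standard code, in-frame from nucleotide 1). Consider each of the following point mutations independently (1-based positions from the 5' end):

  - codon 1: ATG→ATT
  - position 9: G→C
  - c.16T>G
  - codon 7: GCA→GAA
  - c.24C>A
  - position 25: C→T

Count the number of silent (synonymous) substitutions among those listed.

1

Codon 1: ATG (Met) → ATT (Ile) — missense.
Codon 3: GAG (Glu) → GAC (Asp) — missense.
Codon 6: TTA (Leu) → GTA (Val) — missense.
Codon 7: GCA (Ala) → GAA (Glu) — missense.
Codon 8: CGC (Arg) → CGA (Arg) — synonymous.
Codon 9: CCG (Pro) → TCG (Ser) — missense.
Synonymous: 1 of 6.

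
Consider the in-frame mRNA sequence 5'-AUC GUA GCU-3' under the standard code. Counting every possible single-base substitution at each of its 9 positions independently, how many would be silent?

8

Codon 1 (AUC, Ile): 2 synonymous substitutions.
Codon 2 (GUA, Val): 3 synonymous substitutions.
Codon 3 (GCU, Ala): 3 synonymous substitutions.
Total: 2 + 3 + 3 = 8.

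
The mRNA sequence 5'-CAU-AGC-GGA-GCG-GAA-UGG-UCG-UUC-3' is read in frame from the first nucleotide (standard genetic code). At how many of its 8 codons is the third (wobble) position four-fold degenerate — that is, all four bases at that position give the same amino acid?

Codon 1 CAU (His): third position 2-fold.
Codon 2 AGC (Ser): third position 2-fold.
Codon 3 GGA (Gly): third position 4-fold.
Codon 4 GCG (Ala): third position 4-fold.
Codon 5 GAA (Glu): third position 2-fold.
Codon 6 UGG (Trp): third position 1-fold.
Codon 7 UCG (Ser): third position 4-fold.
Codon 8 UUC (Phe): third position 2-fold.
Four-fold degenerate third positions: 3.

3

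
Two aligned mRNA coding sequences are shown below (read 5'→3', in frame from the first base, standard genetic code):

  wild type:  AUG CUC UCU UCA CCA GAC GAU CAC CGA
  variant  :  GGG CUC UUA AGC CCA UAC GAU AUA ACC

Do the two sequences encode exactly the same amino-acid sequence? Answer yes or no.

Codon 1: AUG Met / GGG Gly — nonsynonymous.
Codon 2: CUC Leu / CUC Leu — identical.
Codon 3: UCU Ser / UUA Leu — nonsynonymous.
Codon 4: UCA Ser / AGC Ser — synonymous.
Codon 5: CCA Pro / CCA Pro — identical.
Codon 6: GAC Asp / UAC Tyr — nonsynonymous.
Codon 7: GAU Asp / GAU Asp — identical.
Codon 8: CAC His / AUA Ile — nonsynonymous.
Codon 9: CGA Arg / ACC Thr — nonsynonymous.
Nonsynonymous differences: 5 → different protein.

no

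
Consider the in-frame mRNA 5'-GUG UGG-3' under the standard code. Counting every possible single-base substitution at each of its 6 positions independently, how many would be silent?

Codon 1 (GUG, Val): 3 synonymous substitutions.
Codon 2 (UGG, Trp): 0 synonymous substitutions.
Total: 3 + 0 = 3.

3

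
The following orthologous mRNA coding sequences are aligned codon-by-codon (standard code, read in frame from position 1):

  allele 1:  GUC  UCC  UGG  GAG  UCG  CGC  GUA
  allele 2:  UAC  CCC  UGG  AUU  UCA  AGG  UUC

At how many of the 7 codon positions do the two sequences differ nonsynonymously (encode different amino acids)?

4

Codon 1: GUC Val / UAC Tyr — nonsynonymous.
Codon 2: UCC Ser / CCC Pro — nonsynonymous.
Codon 3: UGG Trp / UGG Trp — identical.
Codon 4: GAG Glu / AUU Ile — nonsynonymous.
Codon 5: UCG Ser / UCA Ser — synonymous.
Codon 6: CGC Arg / AGG Arg — synonymous.
Codon 7: GUA Val / UUC Phe — nonsynonymous.
Nonsynonymous differences: 4.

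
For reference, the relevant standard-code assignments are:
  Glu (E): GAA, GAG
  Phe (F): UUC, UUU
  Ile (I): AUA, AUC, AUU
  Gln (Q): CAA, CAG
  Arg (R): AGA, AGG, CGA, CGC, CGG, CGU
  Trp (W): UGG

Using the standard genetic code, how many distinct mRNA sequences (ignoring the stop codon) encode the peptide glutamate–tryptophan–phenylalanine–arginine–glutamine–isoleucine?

Glu: 2 codons.
Trp: 1 codon.
Phe: 2 codons.
Arg: 6 codons.
Gln: 2 codons.
Ile: 3 codons.
2 × 1 × 2 × 6 × 2 × 3 = 144.

144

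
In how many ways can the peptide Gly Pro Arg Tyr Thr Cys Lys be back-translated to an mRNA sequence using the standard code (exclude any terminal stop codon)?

Gly: 4 codons.
Pro: 4 codons.
Arg: 6 codons.
Tyr: 2 codons.
Thr: 4 codons.
Cys: 2 codons.
Lys: 2 codons.
4 × 4 × 6 × 2 × 4 × 2 × 2 = 3072.

3072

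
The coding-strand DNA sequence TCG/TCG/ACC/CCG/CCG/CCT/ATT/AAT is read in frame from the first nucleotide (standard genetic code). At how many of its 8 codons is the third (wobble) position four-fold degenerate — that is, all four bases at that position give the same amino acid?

Codon 1 TCG (Ser): third position 4-fold.
Codon 2 TCG (Ser): third position 4-fold.
Codon 3 ACC (Thr): third position 4-fold.
Codon 4 CCG (Pro): third position 4-fold.
Codon 5 CCG (Pro): third position 4-fold.
Codon 6 CCT (Pro): third position 4-fold.
Codon 7 ATT (Ile): third position 3-fold.
Codon 8 AAT (Asn): third position 2-fold.
Four-fold degenerate third positions: 6.

6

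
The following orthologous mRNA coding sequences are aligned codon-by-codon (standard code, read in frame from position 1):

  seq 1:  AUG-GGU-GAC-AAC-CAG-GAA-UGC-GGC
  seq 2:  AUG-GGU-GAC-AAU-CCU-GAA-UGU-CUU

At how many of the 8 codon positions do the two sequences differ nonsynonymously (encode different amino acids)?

2

Codon 1: AUG Met / AUG Met — identical.
Codon 2: GGU Gly / GGU Gly — identical.
Codon 3: GAC Asp / GAC Asp — identical.
Codon 4: AAC Asn / AAU Asn — synonymous.
Codon 5: CAG Gln / CCU Pro — nonsynonymous.
Codon 6: GAA Glu / GAA Glu — identical.
Codon 7: UGC Cys / UGU Cys — synonymous.
Codon 8: GGC Gly / CUU Leu — nonsynonymous.
Nonsynonymous differences: 2.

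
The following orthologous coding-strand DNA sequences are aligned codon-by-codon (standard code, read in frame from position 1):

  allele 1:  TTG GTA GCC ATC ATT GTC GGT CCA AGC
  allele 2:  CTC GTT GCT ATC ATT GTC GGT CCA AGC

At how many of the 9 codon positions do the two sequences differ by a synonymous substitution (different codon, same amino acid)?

3

Codon 1: TTG Leu / CTC Leu — synonymous.
Codon 2: GTA Val / GTT Val — synonymous.
Codon 3: GCC Ala / GCT Ala — synonymous.
Codon 4: ATC Ile / ATC Ile — identical.
Codon 5: ATT Ile / ATT Ile — identical.
Codon 6: GTC Val / GTC Val — identical.
Codon 7: GGT Gly / GGT Gly — identical.
Codon 8: CCA Pro / CCA Pro — identical.
Codon 9: AGC Ser / AGC Ser — identical.
Synonymous differences: 3.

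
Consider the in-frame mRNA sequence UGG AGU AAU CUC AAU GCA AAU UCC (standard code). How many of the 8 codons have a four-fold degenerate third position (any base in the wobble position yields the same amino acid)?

3

Codon 1 UGG (Trp): third position 1-fold.
Codon 2 AGU (Ser): third position 2-fold.
Codon 3 AAU (Asn): third position 2-fold.
Codon 4 CUC (Leu): third position 4-fold.
Codon 5 AAU (Asn): third position 2-fold.
Codon 6 GCA (Ala): third position 4-fold.
Codon 7 AAU (Asn): third position 2-fold.
Codon 8 UCC (Ser): third position 4-fold.
Four-fold degenerate third positions: 3.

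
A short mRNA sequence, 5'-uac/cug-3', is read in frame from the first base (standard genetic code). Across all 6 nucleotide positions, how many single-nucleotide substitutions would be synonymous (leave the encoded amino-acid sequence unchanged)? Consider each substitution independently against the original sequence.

Codon 1 (UAC, Tyr): 1 synonymous substitution.
Codon 2 (CUG, Leu): 4 synonymous substitutions.
Total: 1 + 4 = 5.

5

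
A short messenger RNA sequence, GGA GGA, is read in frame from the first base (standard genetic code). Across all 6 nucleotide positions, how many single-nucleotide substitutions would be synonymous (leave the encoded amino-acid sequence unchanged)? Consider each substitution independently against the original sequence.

6

Codon 1 (GGA, Gly): 3 synonymous substitutions.
Codon 2 (GGA, Gly): 3 synonymous substitutions.
Total: 3 + 3 = 6.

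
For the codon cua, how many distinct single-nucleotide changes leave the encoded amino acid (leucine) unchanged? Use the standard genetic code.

Position 1: UUA → 1 synonymous.
Position 2: none → 0 synonymous.
Position 3: CUU, CUC, CUG → 3 synonymous.
Total: 1 + 0 + 3 = 4.

4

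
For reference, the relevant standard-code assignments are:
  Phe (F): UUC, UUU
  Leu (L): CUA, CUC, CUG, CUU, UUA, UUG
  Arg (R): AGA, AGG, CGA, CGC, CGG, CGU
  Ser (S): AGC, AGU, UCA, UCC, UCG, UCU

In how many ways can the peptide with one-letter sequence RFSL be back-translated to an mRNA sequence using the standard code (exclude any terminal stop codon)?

432

Arg: 6 codons.
Phe: 2 codons.
Ser: 6 codons.
Leu: 6 codons.
6 × 2 × 6 × 6 = 432.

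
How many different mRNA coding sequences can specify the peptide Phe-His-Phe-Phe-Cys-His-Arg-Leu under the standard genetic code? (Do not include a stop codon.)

Phe: 2 codons.
His: 2 codons.
Phe: 2 codons.
Phe: 2 codons.
Cys: 2 codons.
His: 2 codons.
Arg: 6 codons.
Leu: 6 codons.
2 × 2 × 2 × 2 × 2 × 2 × 6 × 6 = 2304.

2304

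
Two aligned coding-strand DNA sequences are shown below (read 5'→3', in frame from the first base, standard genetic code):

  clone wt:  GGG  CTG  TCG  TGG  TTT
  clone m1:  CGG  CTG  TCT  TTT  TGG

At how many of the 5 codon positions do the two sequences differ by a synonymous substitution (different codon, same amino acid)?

Codon 1: GGG Gly / CGG Arg — nonsynonymous.
Codon 2: CTG Leu / CTG Leu — identical.
Codon 3: TCG Ser / TCT Ser — synonymous.
Codon 4: TGG Trp / TTT Phe — nonsynonymous.
Codon 5: TTT Phe / TGG Trp — nonsynonymous.
Synonymous differences: 1.

1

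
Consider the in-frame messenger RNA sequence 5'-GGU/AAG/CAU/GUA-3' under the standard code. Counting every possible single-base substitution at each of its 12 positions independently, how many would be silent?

Codon 1 (GGU, Gly): 3 synonymous substitutions.
Codon 2 (AAG, Lys): 1 synonymous substitution.
Codon 3 (CAU, His): 1 synonymous substitution.
Codon 4 (GUA, Val): 3 synonymous substitutions.
Total: 3 + 1 + 1 + 3 = 8.

8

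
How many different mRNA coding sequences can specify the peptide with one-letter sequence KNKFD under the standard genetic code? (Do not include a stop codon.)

32

Lys: 2 codons.
Asn: 2 codons.
Lys: 2 codons.
Phe: 2 codons.
Asp: 2 codons.
2 × 2 × 2 × 2 × 2 = 32.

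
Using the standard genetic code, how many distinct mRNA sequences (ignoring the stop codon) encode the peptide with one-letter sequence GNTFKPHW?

Gly: 4 codons.
Asn: 2 codons.
Thr: 4 codons.
Phe: 2 codons.
Lys: 2 codons.
Pro: 4 codons.
His: 2 codons.
Trp: 1 codon.
4 × 2 × 4 × 2 × 2 × 4 × 2 × 1 = 1024.

1024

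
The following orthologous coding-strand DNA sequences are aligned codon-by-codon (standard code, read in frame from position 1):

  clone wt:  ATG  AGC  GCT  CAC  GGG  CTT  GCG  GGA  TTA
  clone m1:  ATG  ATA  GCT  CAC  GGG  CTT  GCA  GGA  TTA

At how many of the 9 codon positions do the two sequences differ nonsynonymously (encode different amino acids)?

1

Codon 1: ATG Met / ATG Met — identical.
Codon 2: AGC Ser / ATA Ile — nonsynonymous.
Codon 3: GCT Ala / GCT Ala — identical.
Codon 4: CAC His / CAC His — identical.
Codon 5: GGG Gly / GGG Gly — identical.
Codon 6: CTT Leu / CTT Leu — identical.
Codon 7: GCG Ala / GCA Ala — synonymous.
Codon 8: GGA Gly / GGA Gly — identical.
Codon 9: TTA Leu / TTA Leu — identical.
Nonsynonymous differences: 1.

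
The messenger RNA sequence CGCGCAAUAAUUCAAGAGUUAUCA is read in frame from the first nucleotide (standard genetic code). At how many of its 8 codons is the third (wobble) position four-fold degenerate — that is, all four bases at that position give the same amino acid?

3

Codon 1 CGC (Arg): third position 4-fold.
Codon 2 GCA (Ala): third position 4-fold.
Codon 3 AUA (Ile): third position 3-fold.
Codon 4 AUU (Ile): third position 3-fold.
Codon 5 CAA (Gln): third position 2-fold.
Codon 6 GAG (Glu): third position 2-fold.
Codon 7 UUA (Leu): third position 2-fold.
Codon 8 UCA (Ser): third position 4-fold.
Four-fold degenerate third positions: 3.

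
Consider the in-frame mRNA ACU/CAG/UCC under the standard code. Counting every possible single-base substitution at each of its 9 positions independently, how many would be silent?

7

Codon 1 (ACU, Thr): 3 synonymous substitutions.
Codon 2 (CAG, Gln): 1 synonymous substitution.
Codon 3 (UCC, Ser): 3 synonymous substitutions.
Total: 3 + 1 + 3 = 7.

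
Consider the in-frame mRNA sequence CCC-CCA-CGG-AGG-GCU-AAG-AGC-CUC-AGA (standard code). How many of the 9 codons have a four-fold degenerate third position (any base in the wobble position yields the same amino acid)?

Codon 1 CCC (Pro): third position 4-fold.
Codon 2 CCA (Pro): third position 4-fold.
Codon 3 CGG (Arg): third position 4-fold.
Codon 4 AGG (Arg): third position 2-fold.
Codon 5 GCU (Ala): third position 4-fold.
Codon 6 AAG (Lys): third position 2-fold.
Codon 7 AGC (Ser): third position 2-fold.
Codon 8 CUC (Leu): third position 4-fold.
Codon 9 AGA (Arg): third position 2-fold.
Four-fold degenerate third positions: 5.

5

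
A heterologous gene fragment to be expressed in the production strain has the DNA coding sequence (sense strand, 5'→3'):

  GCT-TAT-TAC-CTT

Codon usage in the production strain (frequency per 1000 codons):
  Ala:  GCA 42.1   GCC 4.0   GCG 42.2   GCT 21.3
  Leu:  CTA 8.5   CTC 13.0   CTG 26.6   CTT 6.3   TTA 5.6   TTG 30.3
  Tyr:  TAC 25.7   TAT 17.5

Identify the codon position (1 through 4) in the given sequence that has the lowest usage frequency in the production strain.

Codon 1 GCT (Ala): 21.3 per 1000.
Codon 2 TAT (Tyr): 17.5 per 1000.
Codon 3 TAC (Tyr): 25.7 per 1000.
Codon 4 CTT (Leu): 6.3 per 1000.
Lowest frequency is 6.3 at codon 4.

4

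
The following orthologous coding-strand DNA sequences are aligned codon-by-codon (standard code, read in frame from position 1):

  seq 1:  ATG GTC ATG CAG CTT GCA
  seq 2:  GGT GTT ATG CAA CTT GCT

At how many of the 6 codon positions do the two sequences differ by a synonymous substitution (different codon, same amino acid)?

3

Codon 1: ATG Met / GGT Gly — nonsynonymous.
Codon 2: GTC Val / GTT Val — synonymous.
Codon 3: ATG Met / ATG Met — identical.
Codon 4: CAG Gln / CAA Gln — synonymous.
Codon 5: CTT Leu / CTT Leu — identical.
Codon 6: GCA Ala / GCT Ala — synonymous.
Synonymous differences: 3.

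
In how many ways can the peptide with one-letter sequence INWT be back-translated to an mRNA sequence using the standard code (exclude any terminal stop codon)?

Ile: 3 codons.
Asn: 2 codons.
Trp: 1 codon.
Thr: 4 codons.
3 × 2 × 1 × 4 = 24.

24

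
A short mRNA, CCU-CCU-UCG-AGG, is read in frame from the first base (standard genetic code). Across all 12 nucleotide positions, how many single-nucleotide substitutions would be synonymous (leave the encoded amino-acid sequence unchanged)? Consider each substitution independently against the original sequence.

Codon 1 (CCU, Pro): 3 synonymous substitutions.
Codon 2 (CCU, Pro): 3 synonymous substitutions.
Codon 3 (UCG, Ser): 3 synonymous substitutions.
Codon 4 (AGG, Arg): 2 synonymous substitutions.
Total: 3 + 3 + 3 + 2 = 11.

11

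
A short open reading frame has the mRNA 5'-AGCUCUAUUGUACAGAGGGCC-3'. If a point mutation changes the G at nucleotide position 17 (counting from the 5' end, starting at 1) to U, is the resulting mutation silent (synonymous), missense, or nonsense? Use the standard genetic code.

missense

Position 17 falls in codon 6: AGG → Arg.
After the substitution the codon is AUG → Met.
Arg ≠ Met, so this is a missense mutation.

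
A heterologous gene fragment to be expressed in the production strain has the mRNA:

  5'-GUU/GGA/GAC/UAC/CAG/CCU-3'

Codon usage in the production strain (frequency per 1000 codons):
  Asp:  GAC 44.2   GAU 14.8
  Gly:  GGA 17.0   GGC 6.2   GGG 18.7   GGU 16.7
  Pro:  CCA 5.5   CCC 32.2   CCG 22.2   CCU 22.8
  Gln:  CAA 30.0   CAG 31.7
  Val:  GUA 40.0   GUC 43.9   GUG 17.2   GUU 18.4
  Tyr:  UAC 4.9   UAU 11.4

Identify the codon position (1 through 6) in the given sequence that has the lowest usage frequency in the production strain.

4

Codon 1 GUU (Val): 18.4 per 1000.
Codon 2 GGA (Gly): 17.0 per 1000.
Codon 3 GAC (Asp): 44.2 per 1000.
Codon 4 UAC (Tyr): 4.9 per 1000.
Codon 5 CAG (Gln): 31.7 per 1000.
Codon 6 CCU (Pro): 22.8 per 1000.
Lowest frequency is 4.9 at codon 4.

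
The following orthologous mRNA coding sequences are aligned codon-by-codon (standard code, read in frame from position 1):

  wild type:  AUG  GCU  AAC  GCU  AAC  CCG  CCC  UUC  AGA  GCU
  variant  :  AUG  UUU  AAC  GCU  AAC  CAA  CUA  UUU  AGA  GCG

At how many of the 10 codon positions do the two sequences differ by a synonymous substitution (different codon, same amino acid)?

Codon 1: AUG Met / AUG Met — identical.
Codon 2: GCU Ala / UUU Phe — nonsynonymous.
Codon 3: AAC Asn / AAC Asn — identical.
Codon 4: GCU Ala / GCU Ala — identical.
Codon 5: AAC Asn / AAC Asn — identical.
Codon 6: CCG Pro / CAA Gln — nonsynonymous.
Codon 7: CCC Pro / CUA Leu — nonsynonymous.
Codon 8: UUC Phe / UUU Phe — synonymous.
Codon 9: AGA Arg / AGA Arg — identical.
Codon 10: GCU Ala / GCG Ala — synonymous.
Synonymous differences: 2.

2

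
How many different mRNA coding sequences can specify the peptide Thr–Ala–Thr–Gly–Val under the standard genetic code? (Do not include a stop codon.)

1024

Thr: 4 codons.
Ala: 4 codons.
Thr: 4 codons.
Gly: 4 codons.
Val: 4 codons.
4 × 4 × 4 × 4 × 4 = 1024.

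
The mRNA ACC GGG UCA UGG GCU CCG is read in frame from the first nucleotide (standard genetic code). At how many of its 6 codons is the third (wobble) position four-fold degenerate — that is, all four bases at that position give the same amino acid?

Codon 1 ACC (Thr): third position 4-fold.
Codon 2 GGG (Gly): third position 4-fold.
Codon 3 UCA (Ser): third position 4-fold.
Codon 4 UGG (Trp): third position 1-fold.
Codon 5 GCU (Ala): third position 4-fold.
Codon 6 CCG (Pro): third position 4-fold.
Four-fold degenerate third positions: 5.

5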